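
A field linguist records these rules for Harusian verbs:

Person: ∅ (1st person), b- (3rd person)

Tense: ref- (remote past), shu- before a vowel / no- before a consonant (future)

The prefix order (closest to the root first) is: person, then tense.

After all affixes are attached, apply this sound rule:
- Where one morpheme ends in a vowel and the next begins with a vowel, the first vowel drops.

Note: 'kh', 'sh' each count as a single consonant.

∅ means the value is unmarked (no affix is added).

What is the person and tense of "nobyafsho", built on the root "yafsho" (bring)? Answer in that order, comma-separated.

Segment: no-b-yafsho.
person: b- → 3rd person.
tense: shu/no- → future.

3rd person, future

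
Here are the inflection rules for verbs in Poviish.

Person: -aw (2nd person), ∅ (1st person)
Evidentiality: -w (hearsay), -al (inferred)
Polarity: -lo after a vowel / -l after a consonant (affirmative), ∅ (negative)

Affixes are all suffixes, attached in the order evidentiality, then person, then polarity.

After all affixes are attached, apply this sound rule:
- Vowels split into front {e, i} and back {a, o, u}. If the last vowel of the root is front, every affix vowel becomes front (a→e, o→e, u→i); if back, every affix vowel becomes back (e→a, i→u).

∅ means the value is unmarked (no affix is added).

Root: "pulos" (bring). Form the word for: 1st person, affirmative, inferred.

pulosall

Attach evidentiality inferred -al → pulosal.
person = 1st person: zero marking, form stays pulosal.
Attach polarity affirmative -l (after consonant 'l') → pulosall.
Vowel harmony: no change.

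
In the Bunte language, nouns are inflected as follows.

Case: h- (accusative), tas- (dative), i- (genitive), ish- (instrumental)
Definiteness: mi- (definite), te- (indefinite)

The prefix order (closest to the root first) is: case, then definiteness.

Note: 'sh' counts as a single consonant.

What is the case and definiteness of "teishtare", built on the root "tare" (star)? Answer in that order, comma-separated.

Segment: te-ish-tare.
case: ish- → instrumental.
definiteness: te- → indefinite.

instrumental, indefinite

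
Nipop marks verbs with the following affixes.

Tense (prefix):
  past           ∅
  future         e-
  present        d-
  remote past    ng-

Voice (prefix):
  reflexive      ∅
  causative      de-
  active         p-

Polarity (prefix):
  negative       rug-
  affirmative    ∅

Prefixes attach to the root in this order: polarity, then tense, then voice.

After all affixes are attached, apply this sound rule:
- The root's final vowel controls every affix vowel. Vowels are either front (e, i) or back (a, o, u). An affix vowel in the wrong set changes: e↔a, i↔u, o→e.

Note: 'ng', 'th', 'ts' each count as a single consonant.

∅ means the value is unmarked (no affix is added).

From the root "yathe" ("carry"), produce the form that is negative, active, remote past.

Attach polarity negative rug- → rugyathe.
Attach tense remote past ng- → ngrugyathe.
Attach voice active p- → pngrugyathe.
Apply vowel harmony: pngrugyathe → pngrigyathe.

pngrigyathe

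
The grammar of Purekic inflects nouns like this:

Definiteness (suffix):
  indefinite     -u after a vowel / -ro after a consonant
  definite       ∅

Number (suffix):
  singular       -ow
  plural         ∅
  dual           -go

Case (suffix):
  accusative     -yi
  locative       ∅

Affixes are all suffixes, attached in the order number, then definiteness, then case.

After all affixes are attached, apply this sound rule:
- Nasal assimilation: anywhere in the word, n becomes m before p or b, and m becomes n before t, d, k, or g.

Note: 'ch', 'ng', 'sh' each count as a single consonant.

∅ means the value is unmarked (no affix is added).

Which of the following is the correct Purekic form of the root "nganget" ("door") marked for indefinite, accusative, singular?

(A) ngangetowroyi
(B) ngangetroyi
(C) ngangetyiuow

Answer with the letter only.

Attach number singular -ow → ngangetow.
Attach definiteness indefinite -ro (after consonant 'w') → ngangetowro.
Attach case accusative -yi → ngangetowroyi.
Nasal assimilation: no change.
So the correct form is ngangetowroyi, option (A).
(C) ngangetyiuow is wrong: it has the affixes in the wrong order.
(B) ngangetroyi is wrong: it uses plural instead of singular for number.

A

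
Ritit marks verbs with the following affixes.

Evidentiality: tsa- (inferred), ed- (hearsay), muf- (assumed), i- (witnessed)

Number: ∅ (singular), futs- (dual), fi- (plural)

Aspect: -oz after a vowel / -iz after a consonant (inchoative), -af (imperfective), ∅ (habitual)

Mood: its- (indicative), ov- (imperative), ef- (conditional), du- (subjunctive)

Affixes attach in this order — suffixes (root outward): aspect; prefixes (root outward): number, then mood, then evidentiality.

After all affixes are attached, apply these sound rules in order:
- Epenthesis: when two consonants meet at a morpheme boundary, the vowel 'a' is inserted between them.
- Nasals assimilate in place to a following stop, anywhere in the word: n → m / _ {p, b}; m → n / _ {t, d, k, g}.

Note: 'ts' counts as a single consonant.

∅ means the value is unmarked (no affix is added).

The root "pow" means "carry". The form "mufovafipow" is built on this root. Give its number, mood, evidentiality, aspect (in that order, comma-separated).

plural, imperative, assumed, habitual

Segment: muf-ov-fi-pow.
number: fi- → plural.
mood: ov- → imperative.
evidentiality: muf- → assumed.
aspect: ∅ → habitual.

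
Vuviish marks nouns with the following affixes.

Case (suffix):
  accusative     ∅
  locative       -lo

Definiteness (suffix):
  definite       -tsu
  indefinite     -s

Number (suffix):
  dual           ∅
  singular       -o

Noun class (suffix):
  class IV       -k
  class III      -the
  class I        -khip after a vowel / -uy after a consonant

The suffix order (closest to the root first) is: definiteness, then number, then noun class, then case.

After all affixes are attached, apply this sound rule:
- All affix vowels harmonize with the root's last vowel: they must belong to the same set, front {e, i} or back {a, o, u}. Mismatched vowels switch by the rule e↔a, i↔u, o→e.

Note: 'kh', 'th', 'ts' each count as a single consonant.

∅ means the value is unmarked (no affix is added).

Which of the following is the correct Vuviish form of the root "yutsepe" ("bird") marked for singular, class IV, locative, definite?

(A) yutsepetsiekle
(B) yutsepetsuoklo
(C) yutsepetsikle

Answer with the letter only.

A

Attach definiteness definite -tsu → yutsepetsu.
Attach number singular -o → yutsepetsuo.
Attach noun class class IV -k → yutsepetsuok.
Attach case locative -lo → yutsepetsuoklo.
Apply vowel harmony: yutsepetsuoklo → yutsepetsiekle.
So the correct form is yutsepetsiekle, option (A).
(C) yutsepetsikle is wrong: it uses dual instead of singular for number.
(B) yutsepetsuoklo is wrong: it fails to apply the sound rule(s).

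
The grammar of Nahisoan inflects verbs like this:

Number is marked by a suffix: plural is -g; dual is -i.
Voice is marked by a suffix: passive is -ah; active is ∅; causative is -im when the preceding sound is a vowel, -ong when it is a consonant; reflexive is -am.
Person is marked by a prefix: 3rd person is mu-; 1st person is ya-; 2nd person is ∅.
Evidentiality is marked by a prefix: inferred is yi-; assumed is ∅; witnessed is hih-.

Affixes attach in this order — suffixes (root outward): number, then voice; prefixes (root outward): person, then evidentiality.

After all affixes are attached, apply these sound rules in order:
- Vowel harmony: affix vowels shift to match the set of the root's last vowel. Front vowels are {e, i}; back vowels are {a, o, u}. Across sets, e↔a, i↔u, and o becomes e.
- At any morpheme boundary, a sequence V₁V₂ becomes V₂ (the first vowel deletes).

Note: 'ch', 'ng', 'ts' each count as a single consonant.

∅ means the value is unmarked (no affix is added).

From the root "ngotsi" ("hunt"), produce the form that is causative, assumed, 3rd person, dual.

Attach number dual -i → ngotsii.
Attach person 3rd person mu- → mungotsii.
Attach voice causative -im (after vowel 'i') → mungotsiiim.
evidentiality = assumed: zero marking, form stays mungotsiiim.
Apply vowel harmony: mungotsiiim → mingotsiiim.
Apply vowel deletion: mingotsiiim → mingotsim.

mingotsim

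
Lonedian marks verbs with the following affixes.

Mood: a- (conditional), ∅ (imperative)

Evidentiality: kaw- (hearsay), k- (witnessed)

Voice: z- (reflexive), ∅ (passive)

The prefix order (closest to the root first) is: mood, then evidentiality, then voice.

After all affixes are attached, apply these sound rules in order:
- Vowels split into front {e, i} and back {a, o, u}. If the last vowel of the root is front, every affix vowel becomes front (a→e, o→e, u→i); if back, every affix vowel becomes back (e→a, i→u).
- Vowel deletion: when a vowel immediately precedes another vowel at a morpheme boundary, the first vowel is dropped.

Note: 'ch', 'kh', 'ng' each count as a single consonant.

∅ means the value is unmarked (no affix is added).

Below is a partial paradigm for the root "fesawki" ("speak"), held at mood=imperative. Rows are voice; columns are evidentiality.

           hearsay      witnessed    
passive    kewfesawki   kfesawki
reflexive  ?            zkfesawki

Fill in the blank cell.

zkewfesawki

mood = imperative: zero marking, form stays fesawki.
Attach evidentiality hearsay kaw- → kawfesawki.
Attach voice reflexive z- → zkawfesawki.
Apply vowel harmony: zkawfesawki → zkewfesawki.
Vowel deletion: no change.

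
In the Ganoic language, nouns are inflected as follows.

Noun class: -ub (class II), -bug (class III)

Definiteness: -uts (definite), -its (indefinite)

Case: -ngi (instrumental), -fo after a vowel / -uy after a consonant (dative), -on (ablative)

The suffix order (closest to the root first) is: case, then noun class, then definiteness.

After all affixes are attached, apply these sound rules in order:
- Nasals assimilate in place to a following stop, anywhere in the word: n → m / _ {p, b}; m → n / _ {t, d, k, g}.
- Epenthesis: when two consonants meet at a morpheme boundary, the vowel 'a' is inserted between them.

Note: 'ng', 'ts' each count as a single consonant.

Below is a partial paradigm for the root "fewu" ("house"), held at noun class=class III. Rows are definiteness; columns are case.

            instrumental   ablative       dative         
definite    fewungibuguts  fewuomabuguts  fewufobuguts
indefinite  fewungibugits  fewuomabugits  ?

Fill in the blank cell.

Attach case dative -fo (after vowel 'u') → fewufo.
Attach noun class class III -bug → fewufobug.
Attach definiteness indefinite -its → fewufobugits.
Nasal assimilation: no change.
Epenthesis: no change.

fewufobugits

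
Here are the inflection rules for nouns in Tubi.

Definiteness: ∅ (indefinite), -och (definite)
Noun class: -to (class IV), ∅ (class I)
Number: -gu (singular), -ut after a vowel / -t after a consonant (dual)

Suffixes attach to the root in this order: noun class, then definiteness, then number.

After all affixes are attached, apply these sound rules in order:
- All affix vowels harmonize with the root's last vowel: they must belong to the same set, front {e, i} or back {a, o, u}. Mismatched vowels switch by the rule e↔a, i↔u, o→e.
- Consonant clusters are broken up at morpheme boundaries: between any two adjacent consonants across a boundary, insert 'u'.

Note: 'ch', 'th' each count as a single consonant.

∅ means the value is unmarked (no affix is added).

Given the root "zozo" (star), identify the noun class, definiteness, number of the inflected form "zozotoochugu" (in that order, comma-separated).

Segment: zozo-to-och-gu.
noun class: -to → class IV.
definiteness: -och → definite.
number: -gu → singular.

class IV, definite, singular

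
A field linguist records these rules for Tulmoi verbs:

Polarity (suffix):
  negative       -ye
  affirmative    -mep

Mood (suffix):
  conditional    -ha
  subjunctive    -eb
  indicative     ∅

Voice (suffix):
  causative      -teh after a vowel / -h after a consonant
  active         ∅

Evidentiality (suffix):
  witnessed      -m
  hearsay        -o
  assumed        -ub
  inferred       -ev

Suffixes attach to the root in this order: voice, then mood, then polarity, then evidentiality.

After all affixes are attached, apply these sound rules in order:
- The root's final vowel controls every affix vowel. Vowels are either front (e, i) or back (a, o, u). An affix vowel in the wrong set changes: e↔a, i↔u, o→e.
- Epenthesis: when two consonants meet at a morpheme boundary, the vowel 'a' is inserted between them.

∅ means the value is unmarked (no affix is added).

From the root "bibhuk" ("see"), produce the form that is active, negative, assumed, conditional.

voice = active: zero marking, form stays bibhuk.
Attach mood conditional -ha → bibhukha.
Attach polarity negative -ye → bibhukhaye.
Attach evidentiality assumed -ub → bibhukhayeub.
Apply vowel harmony: bibhukhayeub → bibhukhayaub.
Apply epenthesis: bibhukhayaub → bibhukahayaub.

bibhukahayaub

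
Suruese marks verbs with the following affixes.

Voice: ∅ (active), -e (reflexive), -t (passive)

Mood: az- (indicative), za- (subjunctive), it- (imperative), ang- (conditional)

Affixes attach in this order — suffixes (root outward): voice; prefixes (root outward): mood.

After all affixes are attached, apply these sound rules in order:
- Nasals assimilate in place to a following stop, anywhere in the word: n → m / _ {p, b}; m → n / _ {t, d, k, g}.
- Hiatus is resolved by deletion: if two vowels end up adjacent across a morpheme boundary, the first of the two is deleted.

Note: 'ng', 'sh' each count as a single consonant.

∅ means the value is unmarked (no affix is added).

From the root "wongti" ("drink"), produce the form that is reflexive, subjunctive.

Attach voice reflexive -e → wongtie.
Attach mood subjunctive za- → zawongtie.
Nasal assimilation: no change.
Apply vowel deletion: zawongtie → zawongte.

zawongte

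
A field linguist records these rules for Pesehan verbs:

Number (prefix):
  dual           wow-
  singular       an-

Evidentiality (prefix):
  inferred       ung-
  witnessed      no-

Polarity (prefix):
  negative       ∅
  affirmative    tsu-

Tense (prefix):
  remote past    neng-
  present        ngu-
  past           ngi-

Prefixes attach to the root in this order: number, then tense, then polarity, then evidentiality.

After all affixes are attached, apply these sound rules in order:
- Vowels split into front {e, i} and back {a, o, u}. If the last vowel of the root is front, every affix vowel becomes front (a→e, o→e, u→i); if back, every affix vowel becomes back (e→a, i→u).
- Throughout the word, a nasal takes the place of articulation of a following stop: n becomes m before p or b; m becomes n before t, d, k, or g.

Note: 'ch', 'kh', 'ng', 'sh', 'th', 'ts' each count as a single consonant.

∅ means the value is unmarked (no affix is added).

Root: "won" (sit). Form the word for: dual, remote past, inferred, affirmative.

Attach number dual wow- → wowwon.
Attach tense remote past neng- → nengwowwon.
Attach polarity affirmative tsu- → tsunengwowwon.
Attach evidentiality inferred ung- → ungtsunengwowwon.
Apply vowel harmony: ungtsunengwowwon → ungtsunangwowwon.
Nasal assimilation: no change.

ungtsunangwowwon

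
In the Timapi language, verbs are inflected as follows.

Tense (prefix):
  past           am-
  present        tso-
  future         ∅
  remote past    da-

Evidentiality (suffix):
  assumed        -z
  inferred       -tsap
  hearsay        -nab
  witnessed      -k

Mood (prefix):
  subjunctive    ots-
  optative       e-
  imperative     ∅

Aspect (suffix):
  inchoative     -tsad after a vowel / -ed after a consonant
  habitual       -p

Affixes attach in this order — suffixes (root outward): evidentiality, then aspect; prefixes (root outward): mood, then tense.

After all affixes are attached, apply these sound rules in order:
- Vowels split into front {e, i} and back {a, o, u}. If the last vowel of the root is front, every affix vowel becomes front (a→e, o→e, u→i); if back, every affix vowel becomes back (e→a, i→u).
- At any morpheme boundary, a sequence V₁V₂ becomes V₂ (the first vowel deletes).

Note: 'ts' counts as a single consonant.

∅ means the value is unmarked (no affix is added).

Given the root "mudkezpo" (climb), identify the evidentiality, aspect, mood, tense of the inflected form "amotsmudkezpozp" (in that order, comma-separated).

assumed, habitual, subjunctive, past

Segment: am-ots-mudkezpo-z-p.
evidentiality: -z → assumed.
aspect: -p → habitual.
mood: ots- → subjunctive.
tense: am- → past.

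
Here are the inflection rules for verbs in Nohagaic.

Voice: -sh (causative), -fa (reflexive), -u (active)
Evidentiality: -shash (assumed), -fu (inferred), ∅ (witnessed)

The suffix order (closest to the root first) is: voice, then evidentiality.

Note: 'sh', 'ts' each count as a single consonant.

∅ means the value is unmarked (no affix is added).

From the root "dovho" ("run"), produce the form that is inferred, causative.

dovhoshfu

Attach voice causative -sh → dovhosh.
Attach evidentiality inferred -fu → dovhoshfu.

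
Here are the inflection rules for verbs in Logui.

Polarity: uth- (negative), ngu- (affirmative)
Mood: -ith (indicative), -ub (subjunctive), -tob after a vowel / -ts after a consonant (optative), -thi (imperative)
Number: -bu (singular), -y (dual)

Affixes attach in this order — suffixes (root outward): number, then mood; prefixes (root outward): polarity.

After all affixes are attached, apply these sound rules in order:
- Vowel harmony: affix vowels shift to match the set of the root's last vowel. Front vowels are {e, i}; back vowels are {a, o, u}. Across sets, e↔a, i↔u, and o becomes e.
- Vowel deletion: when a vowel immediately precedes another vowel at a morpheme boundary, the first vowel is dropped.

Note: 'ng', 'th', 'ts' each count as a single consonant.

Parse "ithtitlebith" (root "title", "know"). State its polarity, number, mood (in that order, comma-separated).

Segment: uth-title-bu-ith.
polarity: uth- → negative.
number: -bu → singular.
mood: -ith → indicative.

negative, singular, indicative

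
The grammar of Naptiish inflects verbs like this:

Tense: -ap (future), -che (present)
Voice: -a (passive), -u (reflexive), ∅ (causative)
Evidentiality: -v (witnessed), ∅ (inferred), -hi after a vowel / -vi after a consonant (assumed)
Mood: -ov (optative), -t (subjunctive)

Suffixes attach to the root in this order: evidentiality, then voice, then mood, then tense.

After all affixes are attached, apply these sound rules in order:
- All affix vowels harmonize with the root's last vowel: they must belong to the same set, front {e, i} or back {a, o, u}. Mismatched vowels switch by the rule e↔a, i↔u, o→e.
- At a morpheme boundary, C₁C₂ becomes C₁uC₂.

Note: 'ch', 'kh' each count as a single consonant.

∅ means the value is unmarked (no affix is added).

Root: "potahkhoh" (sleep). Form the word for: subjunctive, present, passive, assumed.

Attach evidentiality assumed -vi (after consonant 'h') → potahkhohvi.
Attach voice passive -a → potahkhohvia.
Attach mood subjunctive -t → potahkhohviat.
Attach tense present -che → potahkhohviatche.
Apply vowel harmony: potahkhohviatche → potahkhohvuatcha.
Apply epenthesis: potahkhohvuatcha → potahkhohuvuatucha.

potahkhohuvuatucha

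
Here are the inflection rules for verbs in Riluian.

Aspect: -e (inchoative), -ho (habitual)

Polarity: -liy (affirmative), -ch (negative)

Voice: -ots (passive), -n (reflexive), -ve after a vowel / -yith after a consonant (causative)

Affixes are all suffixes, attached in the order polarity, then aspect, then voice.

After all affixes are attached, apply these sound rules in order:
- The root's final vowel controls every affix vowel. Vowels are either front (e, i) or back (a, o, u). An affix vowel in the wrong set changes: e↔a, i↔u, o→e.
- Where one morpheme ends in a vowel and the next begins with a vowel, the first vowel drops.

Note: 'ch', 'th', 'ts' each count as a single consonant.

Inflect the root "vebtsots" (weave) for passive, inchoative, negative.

Attach polarity negative -ch → vebtsotsch.
Attach aspect inchoative -e → vebtsotsche.
Attach voice passive -ots → vebtsotscheots.
Apply vowel harmony: vebtsotscheots → vebtsotschaots.
Apply vowel deletion: vebtsotschaots → vebtsotschots.

vebtsotschots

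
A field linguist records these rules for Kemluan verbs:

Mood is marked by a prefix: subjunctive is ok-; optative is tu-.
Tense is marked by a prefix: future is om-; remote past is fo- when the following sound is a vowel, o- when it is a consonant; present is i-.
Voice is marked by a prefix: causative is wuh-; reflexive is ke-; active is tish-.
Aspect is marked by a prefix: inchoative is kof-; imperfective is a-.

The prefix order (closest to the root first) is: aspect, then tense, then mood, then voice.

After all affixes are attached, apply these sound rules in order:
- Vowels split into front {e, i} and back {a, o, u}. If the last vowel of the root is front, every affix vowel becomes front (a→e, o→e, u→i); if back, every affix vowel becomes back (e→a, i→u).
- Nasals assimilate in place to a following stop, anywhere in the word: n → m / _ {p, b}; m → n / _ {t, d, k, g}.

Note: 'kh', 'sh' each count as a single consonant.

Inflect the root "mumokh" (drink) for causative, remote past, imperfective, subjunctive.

Attach aspect imperfective a- → amumokh.
Attach tense remote past fo- (before vowel 'a') → foamumokh.
Attach mood subjunctive ok- → okfoamumokh.
Attach voice causative wuh- → wuhokfoamumokh.
Vowel harmony: no change.
Nasal assimilation: no change.

wuhokfoamumokh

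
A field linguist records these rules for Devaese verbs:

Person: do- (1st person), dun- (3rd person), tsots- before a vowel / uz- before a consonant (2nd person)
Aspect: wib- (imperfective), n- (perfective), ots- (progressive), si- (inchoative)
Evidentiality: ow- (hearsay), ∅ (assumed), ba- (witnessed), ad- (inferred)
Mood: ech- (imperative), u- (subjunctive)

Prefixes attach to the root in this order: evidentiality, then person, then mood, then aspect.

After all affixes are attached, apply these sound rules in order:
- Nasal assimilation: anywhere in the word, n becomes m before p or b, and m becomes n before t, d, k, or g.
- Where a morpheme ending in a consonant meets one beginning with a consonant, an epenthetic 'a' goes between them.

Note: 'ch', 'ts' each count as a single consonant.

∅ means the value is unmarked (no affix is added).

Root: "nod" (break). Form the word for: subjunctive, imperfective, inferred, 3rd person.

Attach evidentiality inferred ad- → adnod.
Attach person 3rd person dun- → dunadnod.
Attach mood subjunctive u- → udunadnod.
Attach aspect imperfective wib- → wibudunadnod.
Nasal assimilation: no change.
Apply epenthesis: wibudunadnod → wibudunadanod.

wibudunadanod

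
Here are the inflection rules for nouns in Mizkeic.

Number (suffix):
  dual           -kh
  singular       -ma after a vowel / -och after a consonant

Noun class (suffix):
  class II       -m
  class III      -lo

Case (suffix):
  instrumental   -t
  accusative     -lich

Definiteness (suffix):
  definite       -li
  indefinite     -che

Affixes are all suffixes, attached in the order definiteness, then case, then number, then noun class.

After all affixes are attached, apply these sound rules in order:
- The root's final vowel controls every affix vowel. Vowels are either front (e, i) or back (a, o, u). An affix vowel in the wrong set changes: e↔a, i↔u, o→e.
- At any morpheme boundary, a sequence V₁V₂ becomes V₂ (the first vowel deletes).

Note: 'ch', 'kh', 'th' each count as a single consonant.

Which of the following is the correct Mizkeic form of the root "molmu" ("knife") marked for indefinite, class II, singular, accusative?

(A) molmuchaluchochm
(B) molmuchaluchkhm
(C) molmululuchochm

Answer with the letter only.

A

Attach definiteness indefinite -che → molmuche.
Attach case accusative -lich → molmuchelich.
Attach number singular -och (after consonant 'ch') → molmuchelichoch.
Attach noun class class II -m → molmuchelichochm.
Apply vowel harmony: molmuchelichochm → molmuchaluchochm.
Vowel deletion: no change.
So the correct form is molmuchaluchochm, option (A).
(B) molmuchaluchkhm is wrong: it uses dual instead of singular for number.
(C) molmululuchochm is wrong: it uses definite instead of indefinite for definiteness.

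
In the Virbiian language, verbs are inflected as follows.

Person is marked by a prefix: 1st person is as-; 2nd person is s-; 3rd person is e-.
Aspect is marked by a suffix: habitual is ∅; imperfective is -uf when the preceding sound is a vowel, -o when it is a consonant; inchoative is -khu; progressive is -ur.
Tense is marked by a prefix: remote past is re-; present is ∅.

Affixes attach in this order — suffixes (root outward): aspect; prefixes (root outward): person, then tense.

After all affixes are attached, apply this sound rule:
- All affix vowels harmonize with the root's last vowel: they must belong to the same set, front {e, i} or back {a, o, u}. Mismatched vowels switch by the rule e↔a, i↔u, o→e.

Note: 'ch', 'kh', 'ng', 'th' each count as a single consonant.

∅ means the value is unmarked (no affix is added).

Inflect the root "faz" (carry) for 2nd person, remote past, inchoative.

rasfazkhu

Attach aspect inchoative -khu → fazkhu.
Attach person 2nd person s- → sfazkhu.
Attach tense remote past re- → resfazkhu.
Apply vowel harmony: resfazkhu → rasfazkhu.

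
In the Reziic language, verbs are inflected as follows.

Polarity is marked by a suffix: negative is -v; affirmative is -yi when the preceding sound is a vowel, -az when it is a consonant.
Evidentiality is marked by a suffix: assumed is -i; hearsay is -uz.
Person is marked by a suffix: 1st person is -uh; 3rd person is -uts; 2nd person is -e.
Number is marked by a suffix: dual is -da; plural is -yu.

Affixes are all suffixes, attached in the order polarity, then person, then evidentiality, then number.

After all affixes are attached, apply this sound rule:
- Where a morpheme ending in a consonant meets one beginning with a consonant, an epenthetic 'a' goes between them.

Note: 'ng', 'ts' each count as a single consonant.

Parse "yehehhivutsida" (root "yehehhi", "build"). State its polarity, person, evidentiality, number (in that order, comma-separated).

Segment: yehehhi-v-uts-i-da.
polarity: -v → negative.
person: -uts → 3rd person.
evidentiality: -i → assumed.
number: -da → dual.

negative, 3rd person, assumed, dual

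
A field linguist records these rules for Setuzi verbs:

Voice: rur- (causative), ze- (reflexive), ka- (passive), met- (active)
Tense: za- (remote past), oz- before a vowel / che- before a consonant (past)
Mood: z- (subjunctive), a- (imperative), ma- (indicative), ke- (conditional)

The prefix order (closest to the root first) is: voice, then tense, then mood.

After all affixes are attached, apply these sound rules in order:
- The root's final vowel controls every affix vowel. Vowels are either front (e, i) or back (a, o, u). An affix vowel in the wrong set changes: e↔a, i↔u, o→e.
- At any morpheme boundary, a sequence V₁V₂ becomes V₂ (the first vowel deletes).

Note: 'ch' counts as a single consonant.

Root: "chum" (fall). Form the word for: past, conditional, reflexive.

Attach voice reflexive ze- → zechum.
Attach tense past che- (before consonant 'z') → chezechum.
Attach mood conditional ke- → kechezechum.
Apply vowel harmony: kechezechum → kachazachum.
Vowel deletion: no change.

kachazachum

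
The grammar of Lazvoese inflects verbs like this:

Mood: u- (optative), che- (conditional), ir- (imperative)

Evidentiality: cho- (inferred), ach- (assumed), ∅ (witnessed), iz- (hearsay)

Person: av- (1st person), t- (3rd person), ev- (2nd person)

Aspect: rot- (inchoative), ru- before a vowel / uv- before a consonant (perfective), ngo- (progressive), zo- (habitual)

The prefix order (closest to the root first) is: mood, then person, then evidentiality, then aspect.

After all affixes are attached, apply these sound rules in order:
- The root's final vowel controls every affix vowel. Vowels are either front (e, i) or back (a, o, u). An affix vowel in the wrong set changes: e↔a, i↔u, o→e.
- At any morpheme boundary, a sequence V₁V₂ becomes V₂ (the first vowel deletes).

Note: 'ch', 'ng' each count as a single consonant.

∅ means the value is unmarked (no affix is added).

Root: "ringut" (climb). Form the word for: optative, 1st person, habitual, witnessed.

Attach mood optative u- → uringut.
Attach person 1st person av- → avuringut.
evidentiality = witnessed: zero marking, form stays avuringut.
Attach aspect habitual zo- → zoavuringut.
Vowel harmony: no change.
Apply vowel deletion: zoavuringut → zavuringut.

zavuringut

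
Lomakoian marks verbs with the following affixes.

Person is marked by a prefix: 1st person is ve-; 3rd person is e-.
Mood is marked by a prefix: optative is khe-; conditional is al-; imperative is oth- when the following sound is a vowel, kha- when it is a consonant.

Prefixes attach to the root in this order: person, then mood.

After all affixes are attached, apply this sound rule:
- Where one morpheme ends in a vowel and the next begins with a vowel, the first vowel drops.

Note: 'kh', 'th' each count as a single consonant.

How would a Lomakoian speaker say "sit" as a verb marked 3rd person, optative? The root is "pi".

khepi

Attach person 3rd person e- → epi.
Attach mood optative khe- → kheepi.
Apply vowel deletion: kheepi → khepi.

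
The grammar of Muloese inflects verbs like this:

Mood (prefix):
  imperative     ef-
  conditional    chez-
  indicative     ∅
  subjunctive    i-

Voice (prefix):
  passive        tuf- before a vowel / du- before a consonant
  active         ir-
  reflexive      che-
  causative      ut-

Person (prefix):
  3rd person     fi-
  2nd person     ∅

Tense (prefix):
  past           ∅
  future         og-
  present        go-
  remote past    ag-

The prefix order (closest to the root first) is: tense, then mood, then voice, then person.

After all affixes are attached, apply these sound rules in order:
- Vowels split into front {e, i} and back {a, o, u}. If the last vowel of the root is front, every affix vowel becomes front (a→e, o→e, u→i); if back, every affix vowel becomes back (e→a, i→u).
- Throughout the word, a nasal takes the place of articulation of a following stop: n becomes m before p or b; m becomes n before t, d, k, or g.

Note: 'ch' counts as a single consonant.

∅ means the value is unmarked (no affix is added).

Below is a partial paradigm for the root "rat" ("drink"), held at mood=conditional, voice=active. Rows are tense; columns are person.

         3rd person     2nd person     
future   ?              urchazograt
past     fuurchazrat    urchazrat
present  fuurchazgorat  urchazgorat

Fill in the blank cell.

fuurchazograt

Attach tense future og- → ograt.
Attach mood conditional chez- → chezograt.
Attach voice active ir- → irchezograt.
Attach person 3rd person fi- → fiirchezograt.
Apply vowel harmony: fiirchezograt → fuurchazograt.
Nasal assimilation: no change.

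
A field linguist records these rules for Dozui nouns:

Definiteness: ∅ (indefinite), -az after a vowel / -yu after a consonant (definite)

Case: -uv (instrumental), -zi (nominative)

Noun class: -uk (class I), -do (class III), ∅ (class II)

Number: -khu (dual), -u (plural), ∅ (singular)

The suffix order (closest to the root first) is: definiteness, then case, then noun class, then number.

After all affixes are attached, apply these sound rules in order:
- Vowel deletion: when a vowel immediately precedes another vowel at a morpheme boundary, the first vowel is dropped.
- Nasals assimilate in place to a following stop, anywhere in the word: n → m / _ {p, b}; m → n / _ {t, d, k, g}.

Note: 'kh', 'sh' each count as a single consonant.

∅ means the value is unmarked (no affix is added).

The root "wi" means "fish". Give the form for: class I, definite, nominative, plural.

wazzuku

Attach definiteness definite -az (after vowel 'i') → wiaz.
Attach case nominative -zi → wiazzi.
Attach noun class class I -uk → wiazziuk.
Attach number plural -u → wiazziuku.
Apply vowel deletion: wiazziuku → wazzuku.
Nasal assimilation: no change.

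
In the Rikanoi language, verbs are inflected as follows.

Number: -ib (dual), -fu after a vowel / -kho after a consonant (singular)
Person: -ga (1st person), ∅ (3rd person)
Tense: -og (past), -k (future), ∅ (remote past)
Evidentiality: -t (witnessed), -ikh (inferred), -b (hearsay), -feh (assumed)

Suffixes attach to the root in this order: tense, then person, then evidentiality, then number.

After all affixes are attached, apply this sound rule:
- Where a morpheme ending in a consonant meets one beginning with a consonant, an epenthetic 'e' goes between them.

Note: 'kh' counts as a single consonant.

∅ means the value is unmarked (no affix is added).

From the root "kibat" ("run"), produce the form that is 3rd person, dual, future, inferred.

kibatekikhib

Attach tense future -k → kibatk.
person = 3rd person: zero marking, form stays kibatk.
Attach evidentiality inferred -ikh → kibatkikh.
Attach number dual -ib → kibatkikhib.
Apply epenthesis: kibatkikhib → kibatekikhib.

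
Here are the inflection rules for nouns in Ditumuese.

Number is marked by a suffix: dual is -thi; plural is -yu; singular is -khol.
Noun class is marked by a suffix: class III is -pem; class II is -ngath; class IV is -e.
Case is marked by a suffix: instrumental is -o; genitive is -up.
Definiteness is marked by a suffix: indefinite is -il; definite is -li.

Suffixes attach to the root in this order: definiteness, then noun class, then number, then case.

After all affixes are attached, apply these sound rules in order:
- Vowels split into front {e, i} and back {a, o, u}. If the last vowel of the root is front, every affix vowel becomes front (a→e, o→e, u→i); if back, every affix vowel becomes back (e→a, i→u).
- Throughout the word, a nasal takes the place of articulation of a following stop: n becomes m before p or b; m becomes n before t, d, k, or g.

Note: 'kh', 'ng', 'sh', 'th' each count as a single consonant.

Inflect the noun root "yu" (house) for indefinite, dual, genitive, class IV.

Attach definiteness indefinite -il → yuil.
Attach noun class class IV -e → yuile.
Attach number dual -thi → yuilethi.
Attach case genitive -up → yuilethiup.
Apply vowel harmony: yuilethiup → yuulathuup.
Nasal assimilation: no change.

yuulathuup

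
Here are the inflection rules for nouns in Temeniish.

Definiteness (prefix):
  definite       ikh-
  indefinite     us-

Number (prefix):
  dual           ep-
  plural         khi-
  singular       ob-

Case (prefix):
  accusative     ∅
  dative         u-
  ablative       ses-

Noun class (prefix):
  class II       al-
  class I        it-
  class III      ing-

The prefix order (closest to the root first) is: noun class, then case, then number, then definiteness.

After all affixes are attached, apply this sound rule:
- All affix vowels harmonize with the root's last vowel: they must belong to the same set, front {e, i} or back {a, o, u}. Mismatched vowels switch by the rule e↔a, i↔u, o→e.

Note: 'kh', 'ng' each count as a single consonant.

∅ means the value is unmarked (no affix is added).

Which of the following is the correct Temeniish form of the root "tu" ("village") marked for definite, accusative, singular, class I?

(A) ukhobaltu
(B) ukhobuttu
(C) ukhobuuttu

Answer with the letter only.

B

Attach noun class class I it- → ittu.
case = accusative: zero marking, form stays ittu.
Attach number singular ob- → obittu.
Attach definiteness definite ikh- → ikhobittu.
Apply vowel harmony: ikhobittu → ukhobuttu.
So the correct form is ukhobuttu, option (B).
(C) ukhobuuttu is wrong: it uses dative instead of accusative for case.
(A) ukhobaltu is wrong: it uses class II instead of class I for noun class.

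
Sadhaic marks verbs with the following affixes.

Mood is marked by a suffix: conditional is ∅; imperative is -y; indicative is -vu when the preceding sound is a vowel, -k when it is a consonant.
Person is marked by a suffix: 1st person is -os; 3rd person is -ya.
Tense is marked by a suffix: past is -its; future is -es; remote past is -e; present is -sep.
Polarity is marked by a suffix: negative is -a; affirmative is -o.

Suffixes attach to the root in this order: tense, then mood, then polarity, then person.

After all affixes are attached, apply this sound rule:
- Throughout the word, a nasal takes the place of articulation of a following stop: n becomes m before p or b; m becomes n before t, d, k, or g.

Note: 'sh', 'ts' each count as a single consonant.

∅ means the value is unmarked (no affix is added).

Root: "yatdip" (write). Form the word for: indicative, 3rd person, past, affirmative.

Attach tense past -its → yatdipits.
Attach mood indicative -k (after consonant 'ts') → yatdipitsk.
Attach polarity affirmative -o → yatdipitsko.
Attach person 3rd person -ya → yatdipitskoya.
Nasal assimilation: no change.

yatdipitskoya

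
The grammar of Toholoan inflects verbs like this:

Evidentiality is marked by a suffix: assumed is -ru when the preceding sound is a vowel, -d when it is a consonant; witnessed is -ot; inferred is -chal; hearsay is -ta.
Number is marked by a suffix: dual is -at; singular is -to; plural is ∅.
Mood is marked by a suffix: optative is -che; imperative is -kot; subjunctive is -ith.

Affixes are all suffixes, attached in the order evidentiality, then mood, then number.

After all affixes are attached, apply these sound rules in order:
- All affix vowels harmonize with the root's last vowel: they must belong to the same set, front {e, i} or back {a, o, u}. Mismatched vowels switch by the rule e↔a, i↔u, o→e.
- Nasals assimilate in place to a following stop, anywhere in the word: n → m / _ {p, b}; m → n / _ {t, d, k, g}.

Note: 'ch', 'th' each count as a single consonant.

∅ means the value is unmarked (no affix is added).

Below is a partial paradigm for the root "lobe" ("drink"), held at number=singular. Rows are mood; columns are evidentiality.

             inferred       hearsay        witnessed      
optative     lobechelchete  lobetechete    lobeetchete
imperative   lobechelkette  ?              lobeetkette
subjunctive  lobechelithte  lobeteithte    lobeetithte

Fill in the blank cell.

lobetekette

Attach evidentiality hearsay -ta → lobeta.
Attach mood imperative -kot → lobetakot.
Attach number singular -to → lobetakotto.
Apply vowel harmony: lobetakotto → lobetekette.
Nasal assimilation: no change.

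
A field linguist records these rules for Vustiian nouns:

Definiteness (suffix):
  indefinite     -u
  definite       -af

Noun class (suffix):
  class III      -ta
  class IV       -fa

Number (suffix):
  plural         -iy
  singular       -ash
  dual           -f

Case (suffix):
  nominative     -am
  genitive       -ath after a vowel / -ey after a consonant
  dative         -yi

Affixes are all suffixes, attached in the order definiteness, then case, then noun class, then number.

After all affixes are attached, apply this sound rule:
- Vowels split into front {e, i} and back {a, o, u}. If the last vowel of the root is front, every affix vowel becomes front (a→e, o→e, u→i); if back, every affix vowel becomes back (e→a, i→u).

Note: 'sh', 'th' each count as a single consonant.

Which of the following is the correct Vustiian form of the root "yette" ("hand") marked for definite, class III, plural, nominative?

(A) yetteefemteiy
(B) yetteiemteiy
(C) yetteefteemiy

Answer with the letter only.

Attach definiteness definite -af → yetteaf.
Attach case nominative -am → yetteafam.
Attach noun class class III -ta → yetteafamta.
Attach number plural -iy → yetteafamtaiy.
Apply vowel harmony: yetteafamtaiy → yetteefemteiy.
So the correct form is yetteefemteiy, option (A).
(B) yetteiemteiy is wrong: it uses indefinite instead of definite for definiteness.
(C) yetteefteemiy is wrong: it has the affixes in the wrong order.

A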